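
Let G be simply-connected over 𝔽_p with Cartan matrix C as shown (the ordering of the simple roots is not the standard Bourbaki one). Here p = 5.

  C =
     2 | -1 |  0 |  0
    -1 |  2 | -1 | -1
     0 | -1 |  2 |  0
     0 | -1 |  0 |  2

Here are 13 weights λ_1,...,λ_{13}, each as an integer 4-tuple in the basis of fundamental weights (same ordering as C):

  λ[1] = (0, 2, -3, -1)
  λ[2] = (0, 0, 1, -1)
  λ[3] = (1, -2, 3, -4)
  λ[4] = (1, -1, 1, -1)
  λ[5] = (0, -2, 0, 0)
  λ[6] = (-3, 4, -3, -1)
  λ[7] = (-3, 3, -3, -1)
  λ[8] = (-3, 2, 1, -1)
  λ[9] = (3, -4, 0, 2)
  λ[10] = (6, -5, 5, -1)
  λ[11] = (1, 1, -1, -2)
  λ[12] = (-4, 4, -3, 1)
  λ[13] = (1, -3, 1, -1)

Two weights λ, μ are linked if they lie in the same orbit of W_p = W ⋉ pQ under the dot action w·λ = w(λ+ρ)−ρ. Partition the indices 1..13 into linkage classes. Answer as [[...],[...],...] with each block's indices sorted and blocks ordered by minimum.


Root system D_4: the 4×4 matrix C matches after relabeling.

Ā_5 reps of the 13 weights (D_4, coords as presented):

  1: (1, 1, 2, 0) · 2: (1, 1, 2, 0) · 3: (2, 1, 0, 1) · 4: (2, 0, 2, 0) · 5: (0, 1, 0, 0) · 6: (2, 0, 2, 0) · 7: (2, 0, 2, 0) · 8: (2, 0, 2, 0) · 9: (1, 1, 2, 0) · 10: (1, 1, 2, 0) · 11: (2, 1, 0, 1) · 12: (1, 2, 0, 0) · 13: (0, 0, 0, 2)

Grouping the 13 weights by Ā_5-representative: 6 linkage classes.

[[1, 2, 9, 10], [3, 11], [4, 6, 7, 8], [5], [12], [13]]


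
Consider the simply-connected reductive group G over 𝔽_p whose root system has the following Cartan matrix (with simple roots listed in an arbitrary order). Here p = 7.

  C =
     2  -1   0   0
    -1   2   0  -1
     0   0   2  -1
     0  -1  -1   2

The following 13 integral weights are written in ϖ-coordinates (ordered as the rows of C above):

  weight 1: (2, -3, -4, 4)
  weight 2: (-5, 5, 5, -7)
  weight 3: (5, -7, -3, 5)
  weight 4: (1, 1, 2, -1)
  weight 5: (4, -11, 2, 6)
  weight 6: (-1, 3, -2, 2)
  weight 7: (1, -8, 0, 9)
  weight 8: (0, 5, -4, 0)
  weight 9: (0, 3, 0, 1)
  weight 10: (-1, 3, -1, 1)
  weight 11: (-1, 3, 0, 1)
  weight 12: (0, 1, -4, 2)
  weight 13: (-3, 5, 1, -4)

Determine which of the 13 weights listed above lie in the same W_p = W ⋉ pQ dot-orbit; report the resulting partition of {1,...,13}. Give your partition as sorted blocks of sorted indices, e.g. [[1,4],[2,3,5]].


A_4 Cartan matrix, 4 simple roots permuted; ρ=(1,1,1,1).

Alcove-folded reps (p=7, 13 weights, presented ϖ-order):

  1: (1, 2, 3, 0);  2: (0, 4, 0, 2);  3: (0, 4, 0, 2);  4: (2, 2, 3, 0);  5: (2, 2, 3, 0);  6: (0, 4, 1, 2);  7: (1, 2, 3, 0);  8: (0, 4, 0, 2);  9: (0, 4, 0, 2);  10: (0, 4, 0, 2);  11: (0, 4, 1, 2);  12: (1, 2, 3, 0);  13: (2, 1, 1, 2)

5 distinct reps among the 13 weights ⇒ 5 W_7-linkage classes:

[[1, 7, 12], [2, 3, 8, 9, 10], [4, 5], [6, 11], [13]]


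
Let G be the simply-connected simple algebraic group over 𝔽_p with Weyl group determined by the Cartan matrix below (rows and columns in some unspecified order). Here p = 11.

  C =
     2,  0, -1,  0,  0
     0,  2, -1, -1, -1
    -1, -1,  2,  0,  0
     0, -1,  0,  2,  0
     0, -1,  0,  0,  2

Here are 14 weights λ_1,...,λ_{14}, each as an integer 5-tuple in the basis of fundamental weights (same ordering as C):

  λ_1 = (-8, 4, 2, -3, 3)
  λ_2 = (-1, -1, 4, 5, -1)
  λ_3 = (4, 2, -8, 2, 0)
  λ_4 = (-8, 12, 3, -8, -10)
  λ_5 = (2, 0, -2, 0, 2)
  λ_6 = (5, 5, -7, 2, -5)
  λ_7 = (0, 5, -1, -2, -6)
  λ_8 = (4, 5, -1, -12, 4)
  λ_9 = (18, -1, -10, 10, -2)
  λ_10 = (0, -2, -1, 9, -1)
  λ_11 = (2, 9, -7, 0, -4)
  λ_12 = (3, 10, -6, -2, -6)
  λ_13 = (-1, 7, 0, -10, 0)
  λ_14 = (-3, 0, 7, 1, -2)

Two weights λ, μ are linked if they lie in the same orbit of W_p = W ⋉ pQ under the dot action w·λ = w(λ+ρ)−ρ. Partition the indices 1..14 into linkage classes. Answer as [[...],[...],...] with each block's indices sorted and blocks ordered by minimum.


Dynkin diagram of C (from the 8 off-diagonal −1 entries): D_5.

Alcove-folded reps (p=11, 14 weights, presented ϖ-order):

  λ_1+ρ ↦ (2, 0, 1, 1, 3)
  λ_2+ρ ↦ (0, 0, 0, 6, 0)
  λ_3+ρ ↦ (2, 0, 1, 1, 3)
  λ_4+ρ ↦ (2, 0, 1, 1, 3)
  λ_5+ρ ↦ (2, 0, 1, 1, 3)
  λ_6+ρ ↦ (0, 3, 2, 1, 0)
  λ_7+ρ ↦ (1, 0, 0, 1, 5)
  λ_8+ρ ↦ (0, 0, 0, 6, 0)
  λ_9+ρ ↦ (0, 1, 0, 8, 0)
  λ_10+ρ ↦ (0, 1, 0, 8, 0)
  λ_11+ρ ↦ (2, 0, 1, 1, 3)
  λ_12+ρ ↦ (1, 0, 0, 1, 5)
  λ_13+ρ ↦ (0, 1, 0, 8, 0)
  λ_14+ρ ↦ (2, 0, 0, 2, 1)

6 distinct reps among the 14 weights ⇒ 6 W_11-linkage classes:

[[1, 3, 4, 5, 11], [2, 8], [6], [7, 12], [9, 10, 13], [14]]


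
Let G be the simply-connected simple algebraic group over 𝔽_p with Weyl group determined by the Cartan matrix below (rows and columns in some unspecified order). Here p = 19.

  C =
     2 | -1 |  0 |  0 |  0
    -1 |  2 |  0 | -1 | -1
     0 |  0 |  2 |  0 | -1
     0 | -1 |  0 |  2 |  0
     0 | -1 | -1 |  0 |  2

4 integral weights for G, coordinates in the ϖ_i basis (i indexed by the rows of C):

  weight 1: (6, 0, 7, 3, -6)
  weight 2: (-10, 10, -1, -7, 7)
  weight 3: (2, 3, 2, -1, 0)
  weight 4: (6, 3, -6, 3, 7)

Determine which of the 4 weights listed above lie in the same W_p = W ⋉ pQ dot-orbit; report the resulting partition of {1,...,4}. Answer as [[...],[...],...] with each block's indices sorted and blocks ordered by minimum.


Dynkin diagram of C (from the 8 off-diagonal −1 entries): D_5.

Each λ_j+ρ reduced to Ā_19; 5-tuples below use C's row order:

  1: (3, 4, 3, 0, 1)
  2: (5, 4, 0, 2, 0)
  3: (3, 4, 3, 0, 1)
  4: (3, 4, 3, 0, 1)

The 4 indices split into 2 linkage classes (same alcove rep ⇔ same W_19-dot-orbit):

[[1, 3, 4], [2]]


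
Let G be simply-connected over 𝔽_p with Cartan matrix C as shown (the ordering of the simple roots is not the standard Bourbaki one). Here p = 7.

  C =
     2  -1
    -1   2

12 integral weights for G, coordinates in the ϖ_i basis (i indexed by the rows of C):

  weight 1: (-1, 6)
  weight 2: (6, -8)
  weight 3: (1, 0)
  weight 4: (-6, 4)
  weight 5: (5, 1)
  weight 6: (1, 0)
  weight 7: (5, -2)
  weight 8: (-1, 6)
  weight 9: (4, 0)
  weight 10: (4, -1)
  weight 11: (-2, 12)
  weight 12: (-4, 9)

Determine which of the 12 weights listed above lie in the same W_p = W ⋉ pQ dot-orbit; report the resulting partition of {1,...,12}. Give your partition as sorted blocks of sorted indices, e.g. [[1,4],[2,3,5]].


C ↔ A_2 under row/col permutation; |W(A_2)| = 6.

Alcove-folded reps (p=7, 12 weights, presented ϖ-order):

    λ_1+ρ ↦ (0, 7)
    λ_2+ρ ↦ (0, 7)
    λ_3+ρ ↦ (2, 1)
    λ_4+ρ ↦ (5, 0)
    λ_5+ρ ↦ (5, 1)
    λ_6+ρ ↦ (2, 1)
    λ_7+ρ ↦ (5, 1)
    λ_8+ρ ↦ (0, 7)
    λ_9+ρ ↦ (5, 1)
    λ_10+ρ ↦ (5, 0)
    λ_11+ρ ↦ (5, 1)
    λ_12+ρ ↦ (0, 4)

Partition of {1..12} into 5 W_7-dot-orbits:

[[1, 2, 8], [3, 6], [4, 10], [5, 7, 9, 11], [12]]


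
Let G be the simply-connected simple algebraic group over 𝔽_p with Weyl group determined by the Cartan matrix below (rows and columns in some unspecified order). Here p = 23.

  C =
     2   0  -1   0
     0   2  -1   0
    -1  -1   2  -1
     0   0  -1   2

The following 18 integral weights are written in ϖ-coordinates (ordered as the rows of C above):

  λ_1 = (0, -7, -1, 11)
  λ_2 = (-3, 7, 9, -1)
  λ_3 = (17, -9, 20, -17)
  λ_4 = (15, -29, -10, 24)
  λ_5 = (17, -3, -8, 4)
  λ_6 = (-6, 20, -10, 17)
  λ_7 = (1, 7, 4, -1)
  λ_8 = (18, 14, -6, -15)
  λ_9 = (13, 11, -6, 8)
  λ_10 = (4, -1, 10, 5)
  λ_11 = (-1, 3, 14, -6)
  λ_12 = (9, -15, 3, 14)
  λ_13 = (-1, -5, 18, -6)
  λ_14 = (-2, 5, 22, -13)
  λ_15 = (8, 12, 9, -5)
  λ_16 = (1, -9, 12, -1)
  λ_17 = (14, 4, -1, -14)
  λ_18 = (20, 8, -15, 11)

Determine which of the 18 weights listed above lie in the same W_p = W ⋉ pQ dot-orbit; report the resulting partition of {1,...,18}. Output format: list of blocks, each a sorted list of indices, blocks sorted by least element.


Type D_4, rank 4, |W|=192; reorder rows/cols to standard.

Ā_23 reps of the 18 weights (D_4, coords as presented):

    [1] (5, 0, 1, 6)
    [2] (2, 8, 5, 0)
    [3] (2, 8, 5, 0)
    [4] (7, 5, 2, 2)
    [5] (7, 5, 2, 2)
    [6] (7, 5, 2, 2)
    [7] (2, 8, 5, 0)
    [8] (0, 4, 4, 5)
    [9] (7, 5, 2, 2)
    [10] (5, 0, 1, 6)
    [11] (0, 4, 4, 5)
    [12] (0, 4, 4, 5)
    [13] (0, 4, 4, 5)
    [14] (5, 0, 1, 6)
    [15] (0, 4, 4, 5)
    [16] (2, 8, 5, 0)
    [17] (2, 8, 5, 0)
    [18] (7, 5, 2, 2)

These 18 weights hit 4 W_23-dot-orbits; sizes (3, 5, 5, 5):

[[1, 10, 14], [2, 3, 7, 16, 17], [4, 5, 6, 9, 18], [8, 11, 12, 13, 15]]


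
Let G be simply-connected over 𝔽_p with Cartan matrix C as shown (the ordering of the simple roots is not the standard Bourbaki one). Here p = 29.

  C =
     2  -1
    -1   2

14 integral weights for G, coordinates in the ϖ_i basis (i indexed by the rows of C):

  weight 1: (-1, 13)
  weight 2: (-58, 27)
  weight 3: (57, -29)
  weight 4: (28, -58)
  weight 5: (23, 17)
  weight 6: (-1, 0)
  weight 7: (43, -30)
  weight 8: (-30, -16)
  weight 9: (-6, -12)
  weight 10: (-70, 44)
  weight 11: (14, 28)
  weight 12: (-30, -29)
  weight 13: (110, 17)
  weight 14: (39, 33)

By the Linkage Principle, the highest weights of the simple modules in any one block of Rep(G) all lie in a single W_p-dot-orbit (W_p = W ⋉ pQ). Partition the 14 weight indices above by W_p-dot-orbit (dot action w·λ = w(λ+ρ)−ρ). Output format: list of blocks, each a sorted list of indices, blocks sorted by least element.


Type A_2, rank 2, |W|=6; reorder rows/cols to standard.

W_29-reps of the 14 weights in Ā_29 (same 2-coord order as C):

    λ_1+ρ ↦ (0, 14)
    λ_2+ρ ↦ (0, 1)
    λ_3+ρ ↦ (0, 1)
    λ_4+ρ ↦ (0, 1)
    λ_5+ρ ↦ (11, 5)
    λ_6+ρ ↦ (0, 1)
    λ_7+ρ ↦ (0, 14)
    λ_8+ρ ↦ (0, 14)
    λ_9+ρ ↦ (11, 5)
    λ_10+ρ ↦ (11, 5)
    λ_11+ρ ↦ (0, 14)
    λ_12+ρ ↦ (0, 1)
    λ_13+ρ ↦ (11, 5)
    λ_14+ρ ↦ (11, 5)

Partition of {1..14} into 3 W_29-dot-orbits:

[[1, 7, 8, 11], [2, 3, 4, 6, 12], [5, 9, 10, 13, 14]]


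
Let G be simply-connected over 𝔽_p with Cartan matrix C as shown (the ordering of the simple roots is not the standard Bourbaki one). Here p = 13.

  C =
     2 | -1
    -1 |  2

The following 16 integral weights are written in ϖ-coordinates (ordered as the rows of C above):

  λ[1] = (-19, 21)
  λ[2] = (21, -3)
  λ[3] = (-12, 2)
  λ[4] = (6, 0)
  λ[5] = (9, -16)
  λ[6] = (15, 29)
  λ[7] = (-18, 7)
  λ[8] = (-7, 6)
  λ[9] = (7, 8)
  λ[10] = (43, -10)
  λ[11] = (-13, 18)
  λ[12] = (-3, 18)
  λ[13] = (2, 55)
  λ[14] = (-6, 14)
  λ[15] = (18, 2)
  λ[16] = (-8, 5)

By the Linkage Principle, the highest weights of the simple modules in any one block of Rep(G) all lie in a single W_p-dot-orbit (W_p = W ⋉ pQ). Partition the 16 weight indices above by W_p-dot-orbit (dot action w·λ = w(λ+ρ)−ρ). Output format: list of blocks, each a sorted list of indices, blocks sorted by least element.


Dynkin diagram of C (from the 2 off-diagonal −1 entries): A_2.

W_13-reps of the 16 weights in Ā_13 (same 2-coord order as C):

    λ_1 → (4, 5)
    λ_2 → (4, 7)
    λ_3 → (3, 8)
    λ_4 → (7, 1)
    λ_5 → (3, 8)
    λ_6 → (4, 6)
    λ_7 → (4, 5)
    λ_8 → (6, 1)
    λ_9 → (4, 5)
    λ_10 → (4, 5)
    λ_11 → (6, 1)
    λ_12 → (4, 7)
    λ_13 → (4, 6)
    λ_14 → (3, 8)
    λ_15 → (4, 6)
    λ_16 → (6, 1)

These 16 weights hit 6 W_13-dot-orbits; sizes (4, 2, 3, 1, 3, 3):

[[1, 7, 9, 10], [2, 12], [3, 5, 14], [4], [6, 13, 15], [8, 11, 16]]


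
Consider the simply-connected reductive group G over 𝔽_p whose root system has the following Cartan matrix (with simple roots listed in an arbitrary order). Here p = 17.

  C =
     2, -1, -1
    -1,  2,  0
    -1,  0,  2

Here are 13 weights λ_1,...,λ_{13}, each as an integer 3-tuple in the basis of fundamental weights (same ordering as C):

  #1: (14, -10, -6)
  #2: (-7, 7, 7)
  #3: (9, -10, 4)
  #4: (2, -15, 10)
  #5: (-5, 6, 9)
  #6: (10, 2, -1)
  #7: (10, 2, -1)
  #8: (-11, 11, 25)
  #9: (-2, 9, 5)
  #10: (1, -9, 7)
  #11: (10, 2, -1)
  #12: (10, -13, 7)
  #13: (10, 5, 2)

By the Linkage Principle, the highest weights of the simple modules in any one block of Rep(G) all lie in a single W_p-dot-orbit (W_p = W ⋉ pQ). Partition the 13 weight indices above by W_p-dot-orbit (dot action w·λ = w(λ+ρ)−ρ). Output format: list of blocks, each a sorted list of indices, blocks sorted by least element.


Dynkin diagram of C (from the 4 off-diagonal −1 entries): A_3.

Folding the 13 weights λ_j+ρ into Ā_17 (reps in the given 3-coord order):

  λ_1+ρ ↦ (1, 9, 5) · λ_2+ρ ↦ (6, 2, 2) · λ_3+ρ ↦ (1, 9, 5) · λ_4+ρ ↦ (11, 3, 0) · λ_5+ρ ↦ (4, 3, 6) · λ_6+ρ ↦ (11, 3, 0) · λ_7+ρ ↦ (11, 3, 0) · λ_8+ρ ↦ (1, 9, 5) · λ_9+ρ ↦ (1, 9, 5) · λ_10+ρ ↦ (6, 2, 2) · λ_11+ρ ↦ (11, 3, 0) · λ_12+ρ ↦ (1, 9, 5) · λ_13+ρ ↦ (11, 3, 0)

4 distinct reps among the 13 weights ⇒ 4 W_17-linkage classes:

[[1, 3, 8, 9, 12], [2, 10], [4, 6, 7, 11, 13], [5]]


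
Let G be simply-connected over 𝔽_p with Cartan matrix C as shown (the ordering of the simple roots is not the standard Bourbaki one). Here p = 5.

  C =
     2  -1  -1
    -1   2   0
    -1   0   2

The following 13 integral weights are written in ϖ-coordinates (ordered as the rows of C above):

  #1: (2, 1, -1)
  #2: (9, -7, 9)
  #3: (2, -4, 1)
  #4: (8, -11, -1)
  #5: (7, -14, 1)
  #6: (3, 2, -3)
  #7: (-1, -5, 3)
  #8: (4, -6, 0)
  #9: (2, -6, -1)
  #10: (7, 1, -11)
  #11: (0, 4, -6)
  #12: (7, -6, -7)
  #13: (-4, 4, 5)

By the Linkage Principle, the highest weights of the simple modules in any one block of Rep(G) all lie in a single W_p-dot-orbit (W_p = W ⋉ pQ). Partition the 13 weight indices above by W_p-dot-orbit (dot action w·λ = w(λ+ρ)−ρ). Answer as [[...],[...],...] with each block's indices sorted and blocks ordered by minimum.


Dynkin diagram of C (from the 4 off-diagonal −1 entries): A_3.

Folding the 13 weights λ_j+ρ into Ā_5 (reps in the given 3-coord order):

  1: (3, 2, 0);  2: (0, 4, 0);  3: (0, 3, 2);  4: (4, 0, 0);  5: (0, 3, 2);  6: (2, 1, 0);  7: (4, 0, 0);  8: (0, 4, 0);  9: (0, 3, 2);  10: (3, 2, 0);  11: (4, 0, 0);  12: (2, 1, 0);  13: (2, 1, 0)

5 distinct reps among the 13 weights ⇒ 5 W_5-linkage classes:

[[1, 10], [2, 8], [3, 5, 9], [4, 7, 11], [6, 12, 13]]


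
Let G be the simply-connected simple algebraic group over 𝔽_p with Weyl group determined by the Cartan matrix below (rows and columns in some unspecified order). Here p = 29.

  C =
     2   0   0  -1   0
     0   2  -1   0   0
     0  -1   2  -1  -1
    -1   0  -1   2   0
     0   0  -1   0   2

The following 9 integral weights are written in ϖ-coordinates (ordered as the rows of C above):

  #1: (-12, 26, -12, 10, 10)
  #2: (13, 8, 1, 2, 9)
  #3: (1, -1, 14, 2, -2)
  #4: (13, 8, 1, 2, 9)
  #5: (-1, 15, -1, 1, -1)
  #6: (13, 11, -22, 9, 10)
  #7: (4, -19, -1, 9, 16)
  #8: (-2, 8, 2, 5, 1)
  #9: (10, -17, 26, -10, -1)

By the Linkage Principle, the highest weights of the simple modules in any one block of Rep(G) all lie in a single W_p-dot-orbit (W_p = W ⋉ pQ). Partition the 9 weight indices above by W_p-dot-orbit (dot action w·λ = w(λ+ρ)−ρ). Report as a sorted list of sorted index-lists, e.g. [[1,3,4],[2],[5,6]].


Type D_5, rank 5, |W|=1920; reorder rows/cols to standard.

Each λ_j+ρ reduced to Ā_29; 5-tuples below use C's row order:

    λ_1 → (0, 16, 0, 2, 0)
    λ_2 → (3, 0, 9, 2, 1)
    λ_3 → (3, 0, 9, 2, 1)
    λ_4 → (3, 0, 9, 2, 1)
    λ_5 → (0, 16, 0, 2, 0)
    λ_6 → (3, 0, 9, 2, 1)
    λ_7 → (3, 0, 9, 2, 1)
    λ_8 → (1, 9, 3, 5, 2)
    λ_9 → (0, 16, 0, 2, 0)

Grouping the 9 weights by Ā_29-representative: 3 linkage classes.

[[1, 5, 9], [2, 3, 4, 6, 7], [8]]


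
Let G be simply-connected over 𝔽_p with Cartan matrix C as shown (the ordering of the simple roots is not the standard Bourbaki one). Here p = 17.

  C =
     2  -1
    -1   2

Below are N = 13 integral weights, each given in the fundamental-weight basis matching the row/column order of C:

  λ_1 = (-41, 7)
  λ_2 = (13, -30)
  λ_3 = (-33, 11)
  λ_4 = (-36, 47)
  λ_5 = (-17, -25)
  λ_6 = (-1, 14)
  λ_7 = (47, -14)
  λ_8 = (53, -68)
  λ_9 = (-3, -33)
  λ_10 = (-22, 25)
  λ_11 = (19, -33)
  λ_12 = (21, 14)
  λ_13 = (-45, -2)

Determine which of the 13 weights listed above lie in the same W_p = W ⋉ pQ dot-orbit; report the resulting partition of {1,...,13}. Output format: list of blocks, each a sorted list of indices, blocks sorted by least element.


Root system A_2: the 2×2 matrix C matches after relabeling.

Alcove-folded reps (p=17, 13 weights, presented ϖ-order):

  1: (9, 6) · 2: (3, 2) · 3: (3, 2) · 4: (13, 3) · 5: (6, 1) · 6: (0, 15) · 7: (13, 3) · 8: (13, 3) · 9: (0, 15) · 10: (8, 4) · 11: (3, 2) · 12: (3, 2) · 13: (6, 1)

The 13 indices split into 6 linkage classes (same alcove rep ⇔ same W_17-dot-orbit):

[[1], [2, 3, 11, 12], [4, 7, 8], [5, 13], [6, 9], [10]]


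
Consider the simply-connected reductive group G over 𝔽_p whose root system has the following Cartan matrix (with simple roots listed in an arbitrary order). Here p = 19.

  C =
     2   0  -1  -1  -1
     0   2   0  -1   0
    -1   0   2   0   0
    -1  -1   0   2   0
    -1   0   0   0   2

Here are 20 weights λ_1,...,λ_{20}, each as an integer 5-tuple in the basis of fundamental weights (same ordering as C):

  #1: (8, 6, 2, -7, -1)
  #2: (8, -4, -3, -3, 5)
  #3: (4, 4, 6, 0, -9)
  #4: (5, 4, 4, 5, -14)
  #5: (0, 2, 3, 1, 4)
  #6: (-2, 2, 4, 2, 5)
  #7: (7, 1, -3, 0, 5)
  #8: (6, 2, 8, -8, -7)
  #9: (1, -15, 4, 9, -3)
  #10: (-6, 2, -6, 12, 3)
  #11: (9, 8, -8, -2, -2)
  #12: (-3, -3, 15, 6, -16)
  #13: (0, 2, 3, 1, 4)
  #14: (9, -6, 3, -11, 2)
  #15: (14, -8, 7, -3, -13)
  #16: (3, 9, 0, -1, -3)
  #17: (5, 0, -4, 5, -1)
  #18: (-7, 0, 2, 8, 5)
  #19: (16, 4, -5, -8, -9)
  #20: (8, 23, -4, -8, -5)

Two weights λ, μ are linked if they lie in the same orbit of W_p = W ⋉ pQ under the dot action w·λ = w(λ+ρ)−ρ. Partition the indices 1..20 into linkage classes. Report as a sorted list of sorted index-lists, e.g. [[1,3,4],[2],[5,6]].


Cartan matrix: type D_5 (|W|=1920); un-permuting the 5 rows.

Alcove-folded reps (p=19, 20 weights, presented ϖ-order):

  [1] (3, 1, 3, 3, 0)
  [2] (2, 2, 2, 2, 6)
  [3] (1, 3, 4, 2, 5)
  [4] (2, 2, 2, 2, 6)
  [5] (1, 3, 4, 2, 5)
  [6] (1, 3, 4, 2, 5)
  [7] (2, 2, 2, 2, 6)
  [8] (3, 1, 3, 3, 0)
  [9] (2, 10, 1, 0, 2)
  [10] (1, 3, 4, 2, 5)
  [11] (1, 8, 7, 0, 1)
  [12] (2, 10, 1, 0, 2)
  [13] (1, 3, 4, 2, 5)
  [14] (2, 10, 1, 0, 2)
  [15] (2, 2, 2, 2, 6)
  [16] (2, 10, 1, 0, 2)
  [17] (3, 1, 3, 3, 0)
  [18] (3, 1, 3, 3, 0)
  [19] (2, 2, 2, 2, 6)
  [20] (2, 10, 1, 0, 2)

Grouping the 20 weights by Ā_19-representative: 5 linkage classes.

[[1, 8, 17, 18], [2, 4, 7, 15, 19], [3, 5, 6, 10, 13], [9, 12, 14, 16, 20], [11]]


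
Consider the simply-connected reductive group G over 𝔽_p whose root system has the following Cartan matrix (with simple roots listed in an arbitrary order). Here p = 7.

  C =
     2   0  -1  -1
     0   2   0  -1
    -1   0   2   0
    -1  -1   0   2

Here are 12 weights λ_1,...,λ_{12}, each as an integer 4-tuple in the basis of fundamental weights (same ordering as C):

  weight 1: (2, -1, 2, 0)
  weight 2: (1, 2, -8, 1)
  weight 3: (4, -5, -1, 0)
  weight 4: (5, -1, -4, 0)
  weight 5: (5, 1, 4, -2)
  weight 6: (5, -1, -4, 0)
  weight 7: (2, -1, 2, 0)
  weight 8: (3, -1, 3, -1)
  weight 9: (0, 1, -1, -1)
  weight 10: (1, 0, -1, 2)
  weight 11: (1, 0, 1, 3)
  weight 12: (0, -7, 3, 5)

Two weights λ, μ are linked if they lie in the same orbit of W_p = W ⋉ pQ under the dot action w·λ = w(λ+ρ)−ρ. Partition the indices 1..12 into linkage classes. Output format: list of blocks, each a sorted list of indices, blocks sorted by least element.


A_4 Cartan matrix, 4 simple roots permuted; ρ=(1,1,1,1).

W_7-reps of the 12 weights in Ā_7 (same 4-coord order as C):

    1: (3, 0, 3, 1)
    2: (2, 0, 2, 3)
    3: (2, 1, 0, 3)
    4: (3, 0, 3, 1)
    5: (2, 1, 0, 3)
    6: (3, 0, 3, 1)
    7: (3, 0, 3, 1)
    8: (3, 0, 3, 1)
    9: (1, 2, 0, 0)
    10: (2, 1, 0, 3)
    11: (2, 1, 0, 3)
    12: (1, 2, 0, 0)

The 12 indices split into 4 linkage classes (same alcove rep ⇔ same W_7-dot-orbit):

[[1, 4, 6, 7, 8], [2], [3, 5, 10, 11], [9, 12]]


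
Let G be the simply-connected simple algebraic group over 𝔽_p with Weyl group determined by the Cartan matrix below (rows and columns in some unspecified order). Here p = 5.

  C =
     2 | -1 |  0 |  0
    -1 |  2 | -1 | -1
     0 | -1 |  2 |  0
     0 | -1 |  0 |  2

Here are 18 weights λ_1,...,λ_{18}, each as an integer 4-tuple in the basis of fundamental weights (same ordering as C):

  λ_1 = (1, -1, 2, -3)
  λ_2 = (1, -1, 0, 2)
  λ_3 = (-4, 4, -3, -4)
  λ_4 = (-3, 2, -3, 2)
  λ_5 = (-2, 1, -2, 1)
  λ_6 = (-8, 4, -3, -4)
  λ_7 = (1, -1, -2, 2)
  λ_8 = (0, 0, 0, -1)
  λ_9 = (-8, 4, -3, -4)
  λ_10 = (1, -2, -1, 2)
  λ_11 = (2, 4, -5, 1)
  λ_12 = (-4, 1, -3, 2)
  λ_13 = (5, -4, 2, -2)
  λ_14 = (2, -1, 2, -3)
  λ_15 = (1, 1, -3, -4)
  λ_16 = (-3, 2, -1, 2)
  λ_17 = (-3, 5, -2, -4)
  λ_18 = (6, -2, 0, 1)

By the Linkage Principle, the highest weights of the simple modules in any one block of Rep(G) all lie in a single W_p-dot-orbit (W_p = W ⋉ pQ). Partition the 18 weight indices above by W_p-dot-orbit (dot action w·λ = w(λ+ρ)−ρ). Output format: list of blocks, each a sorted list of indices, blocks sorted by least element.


Dynkin diagram of C (from the 6 off-diagonal −1 entries): D_4.

Ā_5 reps of the 18 weights (D_4, coords as presented):

    [1] (0, 2, 1, 0)
    [2] (1, 1, 0, 2)
    [3] (0, 2, 1, 0)
    [4] (1, 0, 1, 2)
    [5] (1, 0, 1, 2)
    [6] (0, 2, 1, 0)
    [7] (1, 1, 0, 2)
    [8] (1, 1, 1, 0)
    [9] (0, 2, 1, 0)
    [10] (1, 0, 1, 2)
    [11] (1, 1, 0, 2)
    [12] (0, 2, 1, 0)
    [13] (1, 1, 0, 2)
    [14] (1, 1, 1, 0)
    [15] (1, 1, 1, 0)
    [16] (1, 0, 1, 2)
    [17] (1, 1, 0, 2)
    [18] (1, 1, 1, 0)

4 distinct reps among the 18 weights ⇒ 4 W_5-linkage classes:

[[1, 3, 6, 9, 12], [2, 7, 11, 13, 17], [4, 5, 10, 16], [8, 14, 15, 18]]


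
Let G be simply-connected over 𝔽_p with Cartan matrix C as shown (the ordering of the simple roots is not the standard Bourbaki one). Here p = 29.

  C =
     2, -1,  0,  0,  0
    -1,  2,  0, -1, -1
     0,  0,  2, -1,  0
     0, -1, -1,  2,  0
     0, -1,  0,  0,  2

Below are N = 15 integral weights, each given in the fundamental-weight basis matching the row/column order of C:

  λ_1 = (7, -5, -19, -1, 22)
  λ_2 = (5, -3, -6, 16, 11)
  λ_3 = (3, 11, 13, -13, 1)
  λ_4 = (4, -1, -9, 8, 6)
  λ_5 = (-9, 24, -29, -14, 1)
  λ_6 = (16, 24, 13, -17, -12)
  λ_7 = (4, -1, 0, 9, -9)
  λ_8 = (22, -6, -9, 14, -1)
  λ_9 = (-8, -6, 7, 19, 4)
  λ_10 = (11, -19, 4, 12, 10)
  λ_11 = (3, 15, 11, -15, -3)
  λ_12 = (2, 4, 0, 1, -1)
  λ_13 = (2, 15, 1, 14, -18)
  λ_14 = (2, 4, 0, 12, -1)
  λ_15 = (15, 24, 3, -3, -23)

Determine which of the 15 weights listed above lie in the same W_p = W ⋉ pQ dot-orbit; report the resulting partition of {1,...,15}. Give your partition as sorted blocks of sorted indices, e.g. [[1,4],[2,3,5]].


Root system D_5: the 5×5 matrix C matches after relabeling.

W_29-reps of the 15 weights in Ā_29 (same 5-coord order as C):

    λ_1+ρ ↦ (14, 4, 4, 0, 1)
    λ_2+ρ ↦ (2, 2, 1, 2, 8)
    λ_3+ρ ↦ (4, 0, 2, 9, 2)
    λ_4+ρ ↦ (5, 0, 8, 1, 7)
    λ_5+ρ ↦ (2, 2, 1, 2, 8)
    λ_6+ρ ↦ (4, 0, 2, 9, 2)
    λ_7+ρ ↦ (3, 5, 1, 2, 0)
    λ_8+ρ ↦ (14, 4, 4, 0, 1)
    λ_9+ρ ↦ (5, 0, 8, 1, 7)
    λ_10+ρ ↦ (6, 0, 0, 5, 7)
    λ_11+ρ ↦ (4, 0, 2, 9, 2)
    λ_12+ρ ↦ (3, 5, 1, 2, 0)
    λ_13+ρ ↦ (2, 2, 1, 2, 8)
    λ_14+ρ ↦ (3, 5, 1, 2, 0)
    λ_15+ρ ↦ (2, 2, 1, 2, 8)

The 15 indices split into 6 linkage classes (same alcove rep ⇔ same W_29-dot-orbit):

[[1, 8], [2, 5, 13, 15], [3, 6, 11], [4, 9], [7, 12, 14], [10]]


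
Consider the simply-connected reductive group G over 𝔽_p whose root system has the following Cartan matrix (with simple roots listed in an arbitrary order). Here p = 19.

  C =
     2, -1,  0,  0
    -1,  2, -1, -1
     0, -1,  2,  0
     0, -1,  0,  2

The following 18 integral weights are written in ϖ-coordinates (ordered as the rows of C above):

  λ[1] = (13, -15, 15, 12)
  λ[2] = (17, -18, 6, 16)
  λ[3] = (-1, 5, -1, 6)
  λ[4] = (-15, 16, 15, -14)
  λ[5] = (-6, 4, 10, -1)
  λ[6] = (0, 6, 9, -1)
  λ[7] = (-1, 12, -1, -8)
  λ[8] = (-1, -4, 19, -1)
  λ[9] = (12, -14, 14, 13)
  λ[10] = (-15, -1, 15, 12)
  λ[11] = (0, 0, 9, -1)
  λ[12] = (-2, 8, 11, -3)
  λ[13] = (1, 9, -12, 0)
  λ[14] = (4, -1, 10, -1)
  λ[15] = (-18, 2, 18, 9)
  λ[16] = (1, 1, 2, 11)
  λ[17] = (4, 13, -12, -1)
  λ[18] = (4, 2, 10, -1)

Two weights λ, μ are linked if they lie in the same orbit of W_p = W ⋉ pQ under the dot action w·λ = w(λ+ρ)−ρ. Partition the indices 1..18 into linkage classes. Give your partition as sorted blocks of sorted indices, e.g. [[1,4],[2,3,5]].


Root system D_4: the 4×4 matrix C matches after relabeling.

Ā_19 reps of the 18 weights (D_4, coords as presented):

  λ_1+ρ ↦ (0, 3, 2, 1);  λ_2+ρ ↦ (1, 1, 10, 0);  λ_3+ρ ↦ (0, 6, 0, 7);  λ_4+ρ ↦ (0, 3, 2, 1);  λ_5+ρ ↦ (5, 0, 11, 0);  λ_6+ρ ↦ (1, 1, 10, 0);  λ_7+ρ ↦ (0, 6, 0, 7);  λ_8+ρ ↦ (0, 2, 14, 0);  λ_9+ρ ↦ (0, 3, 2, 1);  λ_10+ρ ↦ (0, 3, 2, 1);  λ_11+ρ ↦ (1, 1, 10, 0);  λ_12+ρ ↦ (1, 1, 10, 0);  λ_13+ρ ↦ (1, 1, 10, 0);  λ_14+ρ ↦ (5, 0, 11, 0);  λ_15+ρ ↦ (0, 3, 2, 1);  λ_16+ρ ↦ (2, 0, 3, 12);  λ_17+ρ ↦ (5, 0, 11, 0);  λ_18+ρ ↦ (5, 0, 11, 0)

Partition of {1..18} into 6 W_19-dot-orbits:

[[1, 4, 9, 10, 15], [2, 6, 11, 12, 13], [3, 7], [5, 14, 17, 18], [8], [16]]


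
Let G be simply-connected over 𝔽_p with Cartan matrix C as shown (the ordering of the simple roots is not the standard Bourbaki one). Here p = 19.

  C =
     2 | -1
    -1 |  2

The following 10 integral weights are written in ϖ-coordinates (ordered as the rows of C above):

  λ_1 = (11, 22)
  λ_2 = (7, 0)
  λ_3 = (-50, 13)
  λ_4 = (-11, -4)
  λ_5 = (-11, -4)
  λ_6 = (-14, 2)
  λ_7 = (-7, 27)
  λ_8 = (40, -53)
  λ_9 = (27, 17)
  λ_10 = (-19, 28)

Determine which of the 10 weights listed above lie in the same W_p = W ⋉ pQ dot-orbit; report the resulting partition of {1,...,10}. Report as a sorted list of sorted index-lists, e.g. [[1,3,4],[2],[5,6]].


Dynkin diagram of C (from the 2 off-diagonal −1 entries): A_2.

Alcove-folded reps (p=19, 10 weights, presented ϖ-order):

  [1] (4, 3);  [2] (8, 1);  [3] (5, 11);  [4] (3, 10);  [5] (3, 10);  [6] (3, 10);  [7] (3, 10);  [8] (5, 11);  [9] (8, 1);  [10] (8, 1)

These 10 weights hit 4 W_19-dot-orbits; sizes (1, 3, 2, 4):

[[1], [2, 9, 10], [3, 8], [4, 5, 6, 7]]


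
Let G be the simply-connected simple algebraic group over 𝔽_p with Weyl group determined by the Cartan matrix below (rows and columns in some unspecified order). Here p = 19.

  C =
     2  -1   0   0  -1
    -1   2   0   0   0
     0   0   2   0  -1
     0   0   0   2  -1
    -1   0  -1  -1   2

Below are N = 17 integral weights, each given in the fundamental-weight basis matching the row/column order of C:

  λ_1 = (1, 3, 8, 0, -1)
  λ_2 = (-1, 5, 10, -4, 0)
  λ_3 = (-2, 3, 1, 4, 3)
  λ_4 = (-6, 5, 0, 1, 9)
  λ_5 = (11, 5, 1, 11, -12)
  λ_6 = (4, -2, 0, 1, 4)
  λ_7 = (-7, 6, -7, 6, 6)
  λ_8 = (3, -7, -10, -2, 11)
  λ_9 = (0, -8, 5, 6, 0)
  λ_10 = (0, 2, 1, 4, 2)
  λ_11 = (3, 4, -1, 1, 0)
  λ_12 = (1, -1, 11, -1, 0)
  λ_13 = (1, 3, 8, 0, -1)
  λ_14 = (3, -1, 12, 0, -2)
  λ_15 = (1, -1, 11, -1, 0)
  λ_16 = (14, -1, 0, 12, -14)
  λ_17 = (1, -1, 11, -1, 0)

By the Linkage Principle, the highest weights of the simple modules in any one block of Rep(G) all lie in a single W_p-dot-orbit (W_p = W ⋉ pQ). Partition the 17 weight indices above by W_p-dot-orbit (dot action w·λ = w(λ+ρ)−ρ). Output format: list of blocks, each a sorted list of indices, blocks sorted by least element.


Type D_5, rank 5, |W|=1920; reorder rows/cols to standard.

Folding the 17 weights λ_j+ρ into Ā_19 (reps in the given 5-coord order):

  λ_1 → (2, 4, 9, 1, 0)
  λ_2 → (2, 4, 9, 1, 0)
  λ_3 → (1, 3, 2, 5, 3)
  λ_4 → (0, 1, 1, 2, 5)
  λ_5 → (2, 4, 9, 1, 0)
  λ_6 → (1, 1, 1, 2, 5)
  λ_7 → (1, 1, 1, 2, 5)
  λ_8 → (2, 4, 9, 1, 0)
  λ_9 → (1, 1, 1, 2, 5)
  λ_10 → (1, 3, 2, 5, 3)
  λ_11 → (4, 5, 0, 2, 1)
  λ_12 → (2, 0, 12, 0, 1)
  λ_13 → (2, 4, 9, 1, 0)
  λ_14 → (2, 0, 12, 0, 1)
  λ_15 → (2, 0, 12, 0, 1)
  λ_16 → (2, 0, 12, 0, 1)
  λ_17 → (2, 0, 12, 0, 1)

These 17 weights hit 6 W_19-dot-orbits; sizes (5, 2, 1, 3, 1, 5):

[[1, 2, 5, 8, 13], [3, 10], [4], [6, 7, 9], [11], [12, 14, 15, 16, 17]]


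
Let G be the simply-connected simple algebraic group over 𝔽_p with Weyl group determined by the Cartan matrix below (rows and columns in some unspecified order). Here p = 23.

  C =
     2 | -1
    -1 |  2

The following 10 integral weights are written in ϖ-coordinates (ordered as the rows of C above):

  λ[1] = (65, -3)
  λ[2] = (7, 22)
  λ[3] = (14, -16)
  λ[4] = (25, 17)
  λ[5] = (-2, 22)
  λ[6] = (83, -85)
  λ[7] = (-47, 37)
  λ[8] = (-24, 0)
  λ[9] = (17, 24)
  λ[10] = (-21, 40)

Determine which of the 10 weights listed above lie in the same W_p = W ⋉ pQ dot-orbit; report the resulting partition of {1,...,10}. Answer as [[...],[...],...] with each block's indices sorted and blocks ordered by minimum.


Root system A_2: the 2×2 matrix C matches after relabeling.

λ_j+ρ reflected into Ā_23 (⟨·,θ^∨⟩≤23); 2-tuples as given:

  λ_1 → (2, 3) · λ_2 → (0, 15) · λ_3 → (0, 15) · λ_4 → (2, 3) · λ_5 → (1, 22) · λ_6 → (0, 15) · λ_7 → (0, 15) · λ_8 → (1, 22) · λ_9 → (2, 3) · λ_10 → (2, 3)

3 distinct reps among the 10 weights ⇒ 3 W_23-linkage classes:

[[1, 4, 9, 10], [2, 3, 6, 7], [5, 8]]


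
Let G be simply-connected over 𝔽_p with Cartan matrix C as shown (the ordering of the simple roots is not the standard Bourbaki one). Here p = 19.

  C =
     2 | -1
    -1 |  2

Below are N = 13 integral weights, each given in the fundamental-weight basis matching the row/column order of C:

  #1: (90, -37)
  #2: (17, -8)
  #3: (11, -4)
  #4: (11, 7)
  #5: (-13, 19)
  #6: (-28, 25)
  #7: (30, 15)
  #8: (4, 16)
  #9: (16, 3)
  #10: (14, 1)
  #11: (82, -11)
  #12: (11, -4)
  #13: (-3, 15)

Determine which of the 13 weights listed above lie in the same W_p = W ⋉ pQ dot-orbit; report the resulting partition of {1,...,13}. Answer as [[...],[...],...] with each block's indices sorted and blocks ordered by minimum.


C ↔ A_2 under row/col permutation; |W(A_2)| = 6.

Ā_19 reps of the 13 weights (A_2, coords as presented):

    [1] (15, 2)
    [2] (11, 7)
    [3] (9, 3)
    [4] (11, 7)
    [5] (11, 7)
    [6] (11, 7)
    [7] (9, 3)
    [8] (2, 14)
    [9] (15, 2)
    [10] (15, 2)
    [11] (9, 3)
    [12] (9, 3)
    [13] (2, 14)

The 13 indices split into 4 linkage classes (same alcove rep ⇔ same W_19-dot-orbit):

[[1, 9, 10], [2, 4, 5, 6], [3, 7, 11, 12], [8, 13]]


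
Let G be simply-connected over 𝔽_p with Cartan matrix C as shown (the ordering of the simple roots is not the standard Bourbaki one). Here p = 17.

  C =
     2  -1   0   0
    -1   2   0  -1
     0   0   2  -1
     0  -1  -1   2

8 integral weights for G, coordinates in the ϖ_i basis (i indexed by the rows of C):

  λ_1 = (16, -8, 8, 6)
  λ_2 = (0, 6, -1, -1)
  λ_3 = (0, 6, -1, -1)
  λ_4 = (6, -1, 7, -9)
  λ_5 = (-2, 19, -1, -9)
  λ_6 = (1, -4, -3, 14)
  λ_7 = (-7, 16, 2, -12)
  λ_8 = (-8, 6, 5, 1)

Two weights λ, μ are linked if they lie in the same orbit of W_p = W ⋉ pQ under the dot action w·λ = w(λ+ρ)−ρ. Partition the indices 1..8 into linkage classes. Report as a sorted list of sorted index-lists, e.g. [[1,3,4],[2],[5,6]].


C ↔ A_4 under row/col permutation; |W(A_4)| = 120.

Ā_17 reps of the 8 weights (A_4, coords as presented):

    1: (1, 7, 0, 0)
    2: (1, 7, 0, 0)
    3: (1, 7, 0, 0)
    4: (1, 7, 0, 0)
    5: (2, 9, 5, 0)
    6: (1, 2, 2, 10)
    7: (6, 0, 8, 3)
    8: (7, 0, 6, 2)

These 8 weights hit 5 W_17-dot-orbits; sizes (4, 1, 1, 1, 1):

[[1, 2, 3, 4], [5], [6], [7], [8]]


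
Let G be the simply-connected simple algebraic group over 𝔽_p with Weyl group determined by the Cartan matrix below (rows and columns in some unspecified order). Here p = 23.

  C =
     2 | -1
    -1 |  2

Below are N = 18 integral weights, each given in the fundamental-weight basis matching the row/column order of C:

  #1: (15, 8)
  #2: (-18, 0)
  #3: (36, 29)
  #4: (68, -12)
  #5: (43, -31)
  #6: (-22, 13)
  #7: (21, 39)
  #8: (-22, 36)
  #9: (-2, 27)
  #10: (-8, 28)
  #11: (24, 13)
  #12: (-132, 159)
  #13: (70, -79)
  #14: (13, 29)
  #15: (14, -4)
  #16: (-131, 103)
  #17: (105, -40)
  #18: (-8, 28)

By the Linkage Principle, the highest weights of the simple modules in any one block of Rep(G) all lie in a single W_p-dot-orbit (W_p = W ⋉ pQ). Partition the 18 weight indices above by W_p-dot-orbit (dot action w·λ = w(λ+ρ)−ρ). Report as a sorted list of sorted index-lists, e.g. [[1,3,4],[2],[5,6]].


C ↔ A_2 under row/col permutation; |W(A_2)| = 6.

Alcove-folded reps (p=23, 18 weights, presented ϖ-order):

  λ_1+ρ ↦ (14, 7) · λ_2+ρ ↦ (1, 16) · λ_3+ρ ↦ (14, 7) · λ_4+ρ ↦ (11, 0) · λ_5+ρ ↦ (7, 2) · λ_6+ρ ↦ (14, 7) · λ_7+ρ ↦ (1, 16) · λ_8+ρ ↦ (7, 2) · λ_9+ρ ↦ (4, 18) · λ_10+ρ ↦ (1, 16) · λ_11+ρ ↦ (7, 2) · λ_12+ρ ↦ (1, 16) · λ_13+ρ ↦ (7, 2) · λ_14+ρ ↦ (7, 2) · λ_15+ρ ↦ (12, 3) · λ_16+ρ ↦ (12, 3) · λ_17+ρ ↦ (14, 7) · λ_18+ρ ↦ (1, 16)

Partition of {1..18} into 6 W_23-dot-orbits:

[[1, 3, 6, 17], [2, 7, 10, 12, 18], [4], [5, 8, 11, 13, 14], [9], [15, 16]]


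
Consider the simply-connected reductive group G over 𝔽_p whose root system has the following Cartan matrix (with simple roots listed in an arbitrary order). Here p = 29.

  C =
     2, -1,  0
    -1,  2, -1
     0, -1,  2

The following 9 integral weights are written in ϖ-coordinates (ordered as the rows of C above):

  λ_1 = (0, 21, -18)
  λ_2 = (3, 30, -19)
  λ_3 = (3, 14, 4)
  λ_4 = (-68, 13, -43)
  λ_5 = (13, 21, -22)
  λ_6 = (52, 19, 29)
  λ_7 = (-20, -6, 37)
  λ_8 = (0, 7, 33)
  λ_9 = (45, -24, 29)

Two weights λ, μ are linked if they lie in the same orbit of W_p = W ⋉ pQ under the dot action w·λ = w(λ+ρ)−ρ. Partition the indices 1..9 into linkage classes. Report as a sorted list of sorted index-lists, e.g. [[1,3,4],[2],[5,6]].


A_3 Cartan matrix, 3 simple roots permuted; ρ=(1,1,1).

Folding the 9 weights λ_j+ρ into Ā_29 (reps in the given 3-coord order):

  [1] (1, 5, 17) · [2] (2, 11, 12) · [3] (4, 15, 5) · [4] (8, 5, 15) · [5] (7, 1, 14) · [6] (8, 5, 15) · [7] (4, 15, 5) · [8] (8, 5, 15) · [9] (1, 5, 17)

Linkage partition of the 9 weights (5 classes, p=29):

[[1, 9], [2], [3, 7], [4, 6, 8], [5]]


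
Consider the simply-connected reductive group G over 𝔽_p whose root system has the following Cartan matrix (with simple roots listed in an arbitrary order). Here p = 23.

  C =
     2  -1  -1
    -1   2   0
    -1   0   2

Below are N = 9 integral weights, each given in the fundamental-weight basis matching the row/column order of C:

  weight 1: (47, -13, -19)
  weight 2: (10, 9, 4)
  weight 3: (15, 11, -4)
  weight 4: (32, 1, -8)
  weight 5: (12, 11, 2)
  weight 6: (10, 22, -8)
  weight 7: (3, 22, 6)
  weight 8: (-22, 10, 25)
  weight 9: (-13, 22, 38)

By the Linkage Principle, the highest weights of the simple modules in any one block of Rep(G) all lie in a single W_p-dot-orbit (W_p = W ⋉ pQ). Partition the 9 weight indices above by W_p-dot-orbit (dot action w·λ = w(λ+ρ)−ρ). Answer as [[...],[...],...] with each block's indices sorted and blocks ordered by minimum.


Type A_3, rank 3, |W|=24; reorder rows/cols to standard.

Alcove-folded reps (p=23, 9 weights, presented ϖ-order):

  λ_1 → (2, 11, 5);  λ_2 → (11, 7, 2);  λ_3 → (11, 7, 2);  λ_4 → (11, 7, 2);  λ_5 → (11, 7, 2);  λ_6 → (0, 12, 4);  λ_7 → (0, 12, 4);  λ_8 → (11, 7, 2);  λ_9 → (0, 12, 4)

Linkage partition of the 9 weights (3 classes, p=23):

[[1], [2, 3, 4, 5, 8], [6, 7, 9]]


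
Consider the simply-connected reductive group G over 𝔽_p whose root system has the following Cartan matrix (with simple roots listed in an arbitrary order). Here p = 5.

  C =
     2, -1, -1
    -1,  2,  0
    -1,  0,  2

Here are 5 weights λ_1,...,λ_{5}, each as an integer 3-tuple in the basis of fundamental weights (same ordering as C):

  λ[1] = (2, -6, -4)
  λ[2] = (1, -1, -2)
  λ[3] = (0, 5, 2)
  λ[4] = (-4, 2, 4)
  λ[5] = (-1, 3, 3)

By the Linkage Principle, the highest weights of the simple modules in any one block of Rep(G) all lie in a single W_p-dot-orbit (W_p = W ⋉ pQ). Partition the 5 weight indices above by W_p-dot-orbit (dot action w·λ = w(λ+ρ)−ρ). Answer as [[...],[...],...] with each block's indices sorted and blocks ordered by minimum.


C ↔ A_3 under row/col permutation; |W(A_3)| = 24.

Alcove-folded reps (p=5, 5 weights, presented ϖ-order):

  λ_1 → (3, 0, 2);  λ_2 → (1, 0, 1);  λ_3 → (1, 0, 1);  λ_4 → (3, 0, 2);  λ_5 → (0, 1, 1)

Grouping the 5 weights by Ā_5-representative: 3 linkage classes.

[[1, 4], [2, 3], [5]]


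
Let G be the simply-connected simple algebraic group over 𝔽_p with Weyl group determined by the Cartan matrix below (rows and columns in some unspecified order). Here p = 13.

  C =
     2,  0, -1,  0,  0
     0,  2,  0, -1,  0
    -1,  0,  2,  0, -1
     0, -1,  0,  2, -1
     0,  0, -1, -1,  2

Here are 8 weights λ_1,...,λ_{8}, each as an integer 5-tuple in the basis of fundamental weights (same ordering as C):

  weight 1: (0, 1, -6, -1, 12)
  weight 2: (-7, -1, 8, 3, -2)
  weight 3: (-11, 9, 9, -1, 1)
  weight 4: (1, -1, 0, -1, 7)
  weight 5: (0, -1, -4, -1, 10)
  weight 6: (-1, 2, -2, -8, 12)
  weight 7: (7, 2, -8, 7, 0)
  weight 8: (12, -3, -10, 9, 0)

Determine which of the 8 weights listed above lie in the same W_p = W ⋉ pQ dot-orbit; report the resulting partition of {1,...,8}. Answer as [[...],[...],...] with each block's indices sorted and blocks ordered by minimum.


Cartan matrix: type A_5 (|W|=720); un-permuting the 5 rows.

Folding the 8 weights λ_j+ρ into Ā_13 (reps in the given 5-coord order):

  λ_1+ρ ↦ (2, 0, 1, 0, 8) · λ_2+ρ ↦ (6, 0, 2, 3, 1) · λ_3+ρ ↦ (1, 1, 0, 0, 2) · λ_4+ρ ↦ (2, 0, 1, 0, 8) · λ_5+ρ ↦ (2, 0, 1, 0, 8) · λ_6+ρ ↦ (1, 4, 0, 3, 5) · λ_7+ρ ↦ (1, 3, 1, 2, 6) · λ_8+ρ ↦ (2, 0, 1, 0, 8)

Grouping the 8 weights by Ā_13-representative: 5 linkage classes.

[[1, 4, 5, 8], [2], [3], [6], [7]]


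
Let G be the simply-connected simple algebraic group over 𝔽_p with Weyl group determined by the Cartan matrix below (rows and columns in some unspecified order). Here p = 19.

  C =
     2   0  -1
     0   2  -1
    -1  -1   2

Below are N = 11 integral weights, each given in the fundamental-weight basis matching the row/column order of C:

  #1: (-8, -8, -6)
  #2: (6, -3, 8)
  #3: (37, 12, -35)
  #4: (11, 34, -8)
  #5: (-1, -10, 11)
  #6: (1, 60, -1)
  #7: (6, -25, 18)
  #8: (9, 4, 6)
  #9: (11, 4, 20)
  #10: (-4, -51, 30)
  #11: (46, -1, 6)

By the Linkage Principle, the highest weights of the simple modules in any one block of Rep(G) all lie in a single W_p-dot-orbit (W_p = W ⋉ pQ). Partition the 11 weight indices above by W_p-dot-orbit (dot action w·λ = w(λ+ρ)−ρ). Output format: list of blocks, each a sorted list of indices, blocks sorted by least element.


Type A_3, rank 3, |W|=24; reorder rows/cols to standard.

W_19-reps of the 11 weights in Ā_19 (same 3-coord order as C):

    1: (7, 7, 5)
    2: (7, 2, 7)
    3: (13, 0, 2)
    4: (7, 2, 7)
    5: (0, 9, 3)
    6: (13, 0, 2)
    7: (5, 12, 0)
    8: (7, 2, 7)
    9: (5, 12, 0)
    10: (0, 9, 3)
    11: (0, 9, 3)

Partition of {1..11} into 5 W_19-dot-orbits:

[[1], [2, 4, 8], [3, 6], [5, 10, 11], [7, 9]]


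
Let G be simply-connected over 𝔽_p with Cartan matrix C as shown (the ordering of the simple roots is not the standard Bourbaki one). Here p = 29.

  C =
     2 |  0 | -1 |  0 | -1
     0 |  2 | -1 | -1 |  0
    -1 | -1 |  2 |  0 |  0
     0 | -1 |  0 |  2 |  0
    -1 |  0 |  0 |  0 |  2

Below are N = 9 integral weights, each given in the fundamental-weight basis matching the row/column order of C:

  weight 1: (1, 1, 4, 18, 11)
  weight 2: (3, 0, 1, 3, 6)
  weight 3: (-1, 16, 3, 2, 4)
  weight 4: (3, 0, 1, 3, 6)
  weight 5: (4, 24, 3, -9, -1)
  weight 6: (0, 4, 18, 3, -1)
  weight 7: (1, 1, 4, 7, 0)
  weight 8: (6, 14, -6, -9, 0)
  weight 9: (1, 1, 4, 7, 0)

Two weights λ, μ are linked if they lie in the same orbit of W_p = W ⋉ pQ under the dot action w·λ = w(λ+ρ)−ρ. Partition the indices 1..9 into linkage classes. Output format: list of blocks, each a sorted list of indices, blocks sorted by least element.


Cartan matrix: type A_5 (|W|=720); un-permuting the 5 rows.

Ā_29 reps of the 9 weights (A_5, coords as presented):

  λ_1 → (2, 2, 5, 8, 1) · λ_2 → (4, 1, 2, 4, 7) · λ_3 → (0, 17, 4, 3, 5) · λ_4 → (4, 1, 2, 4, 7) · λ_5 → (0, 17, 4, 3, 5) · λ_6 → (1, 5, 19, 4, 0) · λ_7 → (2, 2, 5, 8, 1) · λ_8 → (2, 2, 5, 8, 1) · λ_9 → (2, 2, 5, 8, 1)

Linkage partition of the 9 weights (4 classes, p=29):

[[1, 7, 8, 9], [2, 4], [3, 5], [6]]
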